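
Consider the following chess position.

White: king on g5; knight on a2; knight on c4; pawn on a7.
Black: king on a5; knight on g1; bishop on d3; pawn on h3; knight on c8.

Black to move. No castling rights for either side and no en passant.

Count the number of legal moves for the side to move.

4

Black to move; king on a5.
In check: yes, from the white knight on c4.
Legal moves: Ka6, Kb5, Ka4, Bxc4.
Count: 4.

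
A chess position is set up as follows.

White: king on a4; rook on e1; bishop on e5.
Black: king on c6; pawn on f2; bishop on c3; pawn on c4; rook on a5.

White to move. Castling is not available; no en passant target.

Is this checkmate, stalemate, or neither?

White to move; white king on a4.
In check: yes, from the black rook on a5.
King squares — a3: attacked by Ra5; b3: attacked by Pc4; b4: attacked by Bc3; a5: attacked by Bc3; b5: attacked by Ra5.
Legal moves for White: none.
In check with no legal moves → checkmate.

checkmate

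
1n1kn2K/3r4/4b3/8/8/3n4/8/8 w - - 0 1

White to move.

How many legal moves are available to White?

0

White to move; king on h8.
In check: no.
Legal moves: none.
Count: 0.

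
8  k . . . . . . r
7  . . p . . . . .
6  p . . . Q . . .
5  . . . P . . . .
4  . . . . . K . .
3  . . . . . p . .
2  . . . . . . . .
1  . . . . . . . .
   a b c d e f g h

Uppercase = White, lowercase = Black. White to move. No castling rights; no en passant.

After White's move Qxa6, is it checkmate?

After Qxa6: black king on a8; in check: yes, from the white queen on a6.
Black has 1 legal reply: Kb8.
In check but a legal move exists → not checkmate.

no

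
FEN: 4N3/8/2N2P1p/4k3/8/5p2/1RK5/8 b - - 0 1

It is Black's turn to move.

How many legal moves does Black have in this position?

5

Black to move; king on e5.
In check: yes, from the white knight on c6.
Legal moves: Ke6, Kf5, Kd5, Kf4, Ke4.
Count: 5.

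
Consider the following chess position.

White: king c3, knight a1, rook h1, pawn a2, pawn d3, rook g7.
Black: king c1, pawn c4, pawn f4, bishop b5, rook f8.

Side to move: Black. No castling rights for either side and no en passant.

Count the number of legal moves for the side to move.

0

Black to move; king on c1.
In check: yes, from the white rook on h1.
Legal moves: none.
Count: 0.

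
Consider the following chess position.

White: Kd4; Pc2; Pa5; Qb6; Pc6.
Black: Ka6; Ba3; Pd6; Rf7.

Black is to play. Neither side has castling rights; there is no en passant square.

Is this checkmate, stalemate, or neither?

Black to move; black king on a6.
In check: yes, from the white queen on b6.
King squares — a5: attacked by Qb6; b5: attacked by Qb6; b6: attacked by Pa5; a7: attacked by Qb6; b7: attacked by Qb6.
Legal moves for Black: none.
In check with no legal moves → checkmate.

checkmate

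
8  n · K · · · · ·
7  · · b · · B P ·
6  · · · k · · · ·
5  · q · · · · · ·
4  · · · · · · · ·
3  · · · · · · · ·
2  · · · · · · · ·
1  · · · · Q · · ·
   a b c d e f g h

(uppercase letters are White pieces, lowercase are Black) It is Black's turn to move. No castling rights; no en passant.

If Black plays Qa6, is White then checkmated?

yes

After Qa6: white king on c8; in check: yes, from the black queen on a6.
King squares — b7: attacked by Qa6; c7: attacked by Kd6; d7: attacked by Kd6; b8: attacked by Bc7; d8: attacked by Bc7.
White has no legal moves → checkmate.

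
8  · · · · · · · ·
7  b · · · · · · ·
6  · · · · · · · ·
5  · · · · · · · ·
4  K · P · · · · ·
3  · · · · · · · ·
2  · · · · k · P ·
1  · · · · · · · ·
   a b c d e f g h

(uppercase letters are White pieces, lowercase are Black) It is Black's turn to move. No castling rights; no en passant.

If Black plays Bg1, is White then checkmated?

After Bg1: white king on a4; in check: no.
White is not in check, so this cannot be checkmate.

no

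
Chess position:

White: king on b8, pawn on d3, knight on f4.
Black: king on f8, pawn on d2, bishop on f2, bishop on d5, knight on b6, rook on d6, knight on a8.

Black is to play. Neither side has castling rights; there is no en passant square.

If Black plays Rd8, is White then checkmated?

no

After Rd8: white king on b8; in check: yes, from the black rook on d8.
White has 1 legal reply: Ka7.
In check but a legal move exists → not checkmate.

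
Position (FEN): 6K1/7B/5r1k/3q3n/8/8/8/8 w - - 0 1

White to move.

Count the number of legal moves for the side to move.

White to move; king on g8.
In check: yes, from the black queen on d5.
Legal moves: Kh8.
Count: 1.

1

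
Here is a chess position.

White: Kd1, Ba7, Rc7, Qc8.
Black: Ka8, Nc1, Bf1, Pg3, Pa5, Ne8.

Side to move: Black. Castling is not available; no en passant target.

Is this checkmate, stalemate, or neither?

Black to move; black king on a8.
In check: yes, from the white queen on c8.
King squares — a7: attacked by Rc7; b7: attacked by Rc7; b8: attacked by Ba7.
Legal moves for Black: none.
In check with no legal moves → checkmate.

checkmate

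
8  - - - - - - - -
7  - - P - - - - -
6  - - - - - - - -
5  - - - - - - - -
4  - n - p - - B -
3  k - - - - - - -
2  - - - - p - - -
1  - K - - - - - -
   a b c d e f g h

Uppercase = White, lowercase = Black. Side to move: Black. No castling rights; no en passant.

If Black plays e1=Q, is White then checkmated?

no

After e1=Q: white king on b1; in check: yes, from the black queen on e1.
White has 1 legal reply: Bd1.
In check but a legal move exists → not checkmate.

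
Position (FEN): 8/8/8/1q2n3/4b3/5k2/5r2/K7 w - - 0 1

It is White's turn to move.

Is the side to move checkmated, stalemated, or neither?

White to move; white king on a1.
In check: no.
King squares — b1: attacked by Be4; a2: attacked by Rf2; b2: attacked by Rf2.
Legal moves for White: none.
Not in check and no legal moves → stalemate.

stalemate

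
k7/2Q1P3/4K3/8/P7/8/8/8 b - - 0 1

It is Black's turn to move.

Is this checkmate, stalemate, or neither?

stalemate

Black to move; black king on a8.
In check: no.
King squares — a7: attacked by Qc7; b7: attacked by Qc7; b8: attacked by Qc7.
Legal moves for Black: none.
Not in check and no legal moves → stalemate.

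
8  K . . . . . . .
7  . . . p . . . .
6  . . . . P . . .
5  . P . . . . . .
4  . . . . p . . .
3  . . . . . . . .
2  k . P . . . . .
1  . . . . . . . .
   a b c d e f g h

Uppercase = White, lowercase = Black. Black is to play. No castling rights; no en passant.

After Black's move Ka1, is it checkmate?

After Ka1: white king on a8; in check: no.
White is not in check, so this cannot be checkmate.

no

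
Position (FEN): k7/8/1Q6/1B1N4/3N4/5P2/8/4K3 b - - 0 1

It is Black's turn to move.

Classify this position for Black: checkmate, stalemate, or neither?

stalemate

Black to move; black king on a8.
In check: no.
King squares — a7: attacked by Qb6; b7: attacked by Qb6; b8: attacked by Qb6.
Legal moves for Black: none.
Not in check and no legal moves → stalemate.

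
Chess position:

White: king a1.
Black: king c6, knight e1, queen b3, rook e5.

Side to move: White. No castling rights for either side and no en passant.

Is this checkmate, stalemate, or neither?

White to move; white king on a1.
In check: no.
King squares — b1: attacked by Qb3; a2: attacked by Qb3; b2: attacked by Qb3.
Legal moves for White: none.
Not in check and no legal moves → stalemate.

stalemate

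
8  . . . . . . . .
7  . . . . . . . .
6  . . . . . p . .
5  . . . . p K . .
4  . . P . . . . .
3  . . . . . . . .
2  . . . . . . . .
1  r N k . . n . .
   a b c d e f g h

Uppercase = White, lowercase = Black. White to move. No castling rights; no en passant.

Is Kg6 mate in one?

no

After Kg6: black king on c1; in check: no.
Black is not in check, so this cannot be checkmate.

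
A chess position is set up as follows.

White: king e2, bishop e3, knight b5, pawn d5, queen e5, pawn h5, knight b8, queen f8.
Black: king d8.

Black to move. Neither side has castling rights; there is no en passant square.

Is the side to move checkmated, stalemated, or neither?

Black to move; black king on d8.
In check: yes, from the white queen on f8.
King squares — c7: attacked by Nb5; d7: attacked by Nb8; e7: attacked by Qe5; c8: attacked by Qf8; e8: attacked by Qe5.
Legal moves for Black: none.
In check with no legal moves → checkmate.

checkmate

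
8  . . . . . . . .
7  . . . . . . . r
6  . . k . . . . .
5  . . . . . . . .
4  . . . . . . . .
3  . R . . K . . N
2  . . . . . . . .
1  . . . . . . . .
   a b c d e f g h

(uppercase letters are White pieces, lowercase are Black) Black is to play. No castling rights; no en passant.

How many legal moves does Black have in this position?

Black to move; king on c6.
In check: no.
Legal moves: Rh8, Rg7, Rf7, Re7+, Rd7, Rc7, Rb7, Ra7, Rh6, Rh5, Rh4, Rxh3+, Kd7, Kc7, Kd6, Kd5, Kc5.
Count: 17.

17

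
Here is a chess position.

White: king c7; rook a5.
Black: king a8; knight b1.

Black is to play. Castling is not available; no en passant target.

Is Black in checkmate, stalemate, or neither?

checkmate

Black to move; black king on a8.
In check: yes, from the white rook on a5.
King squares — a7: attacked by Ra5; b7: attacked by Kc7; b8: attacked by Kc7.
Legal moves for Black: none.
In check with no legal moves → checkmate.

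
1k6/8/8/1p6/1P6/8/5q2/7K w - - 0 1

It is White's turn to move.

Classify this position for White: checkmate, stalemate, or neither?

stalemate

White to move; white king on h1.
In check: no.
King squares — g1: attacked by Qf2; g2: attacked by Qf2; h2: attacked by Qf2.
Legal moves for White: none.
Not in check and no legal moves → stalemate.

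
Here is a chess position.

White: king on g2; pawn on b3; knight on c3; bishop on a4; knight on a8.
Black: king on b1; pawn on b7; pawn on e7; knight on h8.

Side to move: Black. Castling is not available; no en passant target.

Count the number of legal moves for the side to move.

4

Black to move; king on b1.
In check: yes, from the white knight on c3.
Legal moves: Kc2, Kb2, Kc1, Ka1.
Count: 4.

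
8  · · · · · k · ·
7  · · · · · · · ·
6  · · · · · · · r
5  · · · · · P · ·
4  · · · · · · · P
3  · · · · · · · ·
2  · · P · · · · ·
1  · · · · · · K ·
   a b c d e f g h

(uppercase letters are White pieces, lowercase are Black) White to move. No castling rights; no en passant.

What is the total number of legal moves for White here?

9

White to move; king on g1.
In check: no.
Legal moves: Kh2, Kg2, Kf2, Kh1, Kf1, f6, h5, c3, c4.
Count: 9.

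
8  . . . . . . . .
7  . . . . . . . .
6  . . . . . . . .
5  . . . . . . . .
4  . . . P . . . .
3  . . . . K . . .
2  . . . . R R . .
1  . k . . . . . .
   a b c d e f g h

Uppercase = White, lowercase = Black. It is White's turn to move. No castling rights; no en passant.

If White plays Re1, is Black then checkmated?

yes

After Re1: black king on b1; in check: yes, from the white rook on e1.
King squares — a1: attacked by Re1; c1: attacked by Re1; a2: attacked by Rf2; b2: attacked by Rf2; c2: attacked by Rf2.
Black has no legal moves → checkmate.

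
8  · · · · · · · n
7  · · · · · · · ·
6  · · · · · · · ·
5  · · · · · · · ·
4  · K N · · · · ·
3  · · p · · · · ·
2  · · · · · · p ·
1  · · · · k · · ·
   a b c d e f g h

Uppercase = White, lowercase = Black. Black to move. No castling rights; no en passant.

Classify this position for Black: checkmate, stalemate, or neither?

neither

Black to move; black king on e1.
In check: no.
Legal moves for Black: Nf7, Ng6, Kf2, Ke2, Kf1, Kd1, c2, g1=Q, g1=R, g1=B, g1=N.
Black has 11 legal moves and is not in check → neither.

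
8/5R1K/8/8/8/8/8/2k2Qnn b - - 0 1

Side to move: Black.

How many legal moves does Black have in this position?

Black to move; king on c1.
In check: yes, from the white queen on f1.
Legal moves: Kd2, Kc2, Kb2.
Count: 3.

3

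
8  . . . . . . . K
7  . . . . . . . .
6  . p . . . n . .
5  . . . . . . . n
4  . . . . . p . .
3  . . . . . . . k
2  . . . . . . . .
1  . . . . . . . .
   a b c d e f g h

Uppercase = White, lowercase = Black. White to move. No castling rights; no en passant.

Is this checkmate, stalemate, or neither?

stalemate

White to move; white king on h8.
In check: no.
King squares — g7: attacked by Nh5; h7: attacked by Nf6; g8: attacked by Nf6.
Legal moves for White: none.
Not in check and no legal moves → stalemate.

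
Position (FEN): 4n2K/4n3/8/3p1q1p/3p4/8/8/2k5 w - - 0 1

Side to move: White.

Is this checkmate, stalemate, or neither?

White to move; white king on h8.
In check: no.
King squares — g7: attacked by Ne8; h7: attacked by Qf5; g8: attacked by Ne7.
Legal moves for White: none.
Not in check and no legal moves → stalemate.

stalemate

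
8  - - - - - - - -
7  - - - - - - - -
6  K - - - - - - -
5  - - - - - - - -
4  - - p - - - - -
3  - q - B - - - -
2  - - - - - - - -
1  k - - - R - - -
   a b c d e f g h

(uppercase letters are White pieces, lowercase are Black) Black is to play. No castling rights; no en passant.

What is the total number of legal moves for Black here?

4

Black to move; king on a1.
In check: yes, from the white rook on e1.
Legal moves: Kb2, Ka2, Qd1, Qb1.
Count: 4.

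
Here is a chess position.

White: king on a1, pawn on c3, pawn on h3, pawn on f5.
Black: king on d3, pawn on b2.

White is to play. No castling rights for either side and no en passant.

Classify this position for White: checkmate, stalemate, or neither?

neither

White to move; white king on a1.
In check: yes, from the black pawn on b2.
King squares — b1: available; a2: available; b2: available.
Legal moves for White: Kxb2, Ka2, Kb1.
White is in check but has 3 legal moves → neither.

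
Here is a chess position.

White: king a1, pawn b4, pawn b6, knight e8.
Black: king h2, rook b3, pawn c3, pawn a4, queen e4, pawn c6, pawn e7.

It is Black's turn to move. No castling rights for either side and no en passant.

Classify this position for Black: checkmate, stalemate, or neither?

Black to move; black king on h2.
In check: no.
Legal moves for Black include: Qh7, Qg6, Qe6, Qf5, Qe5, Qd5, Qh4, Qg4, Qf4, Qd4, Qc4, Qxb4, Qf3, Qe3, Qd3, Qg2, Qe2, Qc2, ... (list truncated; more exist).
Black has legal moves and is not in check → neither.

neither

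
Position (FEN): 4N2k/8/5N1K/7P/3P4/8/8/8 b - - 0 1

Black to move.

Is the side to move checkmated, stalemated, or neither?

Black to move; black king on h8.
In check: no.
King squares — g7: attacked by Kh6; h7: attacked by Nf6; g8: attacked by Nf6.
Legal moves for Black: none.
Not in check and no legal moves → stalemate.

stalemate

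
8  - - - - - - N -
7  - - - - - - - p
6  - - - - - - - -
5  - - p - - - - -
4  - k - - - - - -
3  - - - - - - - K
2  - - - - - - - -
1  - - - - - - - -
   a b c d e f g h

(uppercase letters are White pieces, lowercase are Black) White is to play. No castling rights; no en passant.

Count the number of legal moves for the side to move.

White to move; king on h3.
In check: no.
Legal moves: Ne7, Nh6, Nf6, Kh4, Kg4, Kg3, Kh2, Kg2.
Count: 8.

8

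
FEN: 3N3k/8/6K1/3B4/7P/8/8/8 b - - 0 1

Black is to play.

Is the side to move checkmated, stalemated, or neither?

Black to move; black king on h8.
In check: no.
King squares — g7: attacked by Kg6; h7: attacked by Kg6; g8: attacked by Bd5.
Legal moves for Black: none.
Not in check and no legal moves → stalemate.

stalemate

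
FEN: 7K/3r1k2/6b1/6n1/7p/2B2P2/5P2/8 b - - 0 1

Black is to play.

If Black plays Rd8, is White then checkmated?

After Rd8: white king on h8; in check: yes, from the black rook on d8.
King squares — g7: attacked by Kf7; h7: attacked by Ng5; g8: attacked by Kf7.
White has no legal moves → checkmate.

yes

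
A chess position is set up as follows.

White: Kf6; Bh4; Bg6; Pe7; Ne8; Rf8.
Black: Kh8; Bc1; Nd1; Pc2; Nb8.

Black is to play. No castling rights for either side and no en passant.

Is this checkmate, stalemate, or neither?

Black to move; black king on h8.
In check: yes, from the white rook on f8.
King squares — g7: attacked by Kf6; h7: attacked by Bg6; g8: attacked by Rf8.
Legal moves for Black: none.
In check with no legal moves → checkmate.

checkmate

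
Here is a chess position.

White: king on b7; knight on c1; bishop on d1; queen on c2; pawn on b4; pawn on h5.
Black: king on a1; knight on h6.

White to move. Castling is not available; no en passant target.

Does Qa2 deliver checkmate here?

yes

After Qa2: black king on a1; in check: yes, from the white queen on a2.
King squares — b1: attacked by Qa2; a2: attacked by Nc1; b2: attacked by Qa2.
Black has no legal moves → checkmate.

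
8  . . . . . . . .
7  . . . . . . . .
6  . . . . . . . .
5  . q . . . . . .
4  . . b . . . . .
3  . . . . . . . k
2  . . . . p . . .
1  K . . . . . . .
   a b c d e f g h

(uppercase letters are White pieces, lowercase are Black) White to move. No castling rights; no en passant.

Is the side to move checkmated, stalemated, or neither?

White to move; white king on a1.
In check: no.
King squares — b1: attacked by Qb5; a2: attacked by Bc4; b2: attacked by Qb5.
Legal moves for White: none.
Not in check and no legal moves → stalemate.

stalemate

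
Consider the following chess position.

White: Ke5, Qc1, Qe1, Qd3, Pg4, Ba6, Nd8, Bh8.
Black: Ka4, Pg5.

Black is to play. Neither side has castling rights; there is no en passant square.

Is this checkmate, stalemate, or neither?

stalemate

Black to move; black king on a4.
In check: no.
King squares — a3: attacked by Qc1; b3: attacked by Qd3; b4: attacked by Qe1; a5: attacked by Qe1; b5: attacked by Qd3.
Legal moves for Black: none.
Not in check and no legal moves → stalemate.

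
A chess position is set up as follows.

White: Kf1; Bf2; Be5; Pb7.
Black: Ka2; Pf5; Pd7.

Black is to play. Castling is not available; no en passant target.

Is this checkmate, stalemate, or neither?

neither

Black to move; black king on a2.
In check: no.
Legal moves for Black: Kb3, Ka3, Kb1, d6, f4, d5.
Black has 6 legal moves and is not in check → neither.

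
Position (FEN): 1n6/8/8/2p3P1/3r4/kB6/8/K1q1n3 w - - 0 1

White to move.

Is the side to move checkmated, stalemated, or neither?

checkmate

White to move; white king on a1.
In check: yes, from the black queen on c1.
King squares — b1: attacked by Qc1; a2: attacked by Ka3; b2: attacked by Qc1.
Legal moves for White: none.
In check with no legal moves → checkmate.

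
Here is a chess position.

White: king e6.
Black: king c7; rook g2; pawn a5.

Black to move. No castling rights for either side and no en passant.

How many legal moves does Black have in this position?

21

Black to move; king on c7.
In check: no.
Legal moves: Kd8, Kc8, Kb8, Kb7, Kc6, Kb6, Rg8, Rg7, Rg6+, Rg5, Rg4, Rg3, Rh2, Rf2, Re2+, Rd2, Rc2, Rb2, Ra2, Rg1, a4.
Count: 21.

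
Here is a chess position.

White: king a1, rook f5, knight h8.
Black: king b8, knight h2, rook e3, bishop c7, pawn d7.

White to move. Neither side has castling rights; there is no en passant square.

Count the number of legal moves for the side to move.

19

White to move; king on a1.
In check: no.
Legal moves: Nf7, Ng6, Rf8+, Rf7, Rf6, Rh5, Rg5, Re5, Rd5, Rc5, Rb5+, Ra5, Rf4, Rf3, Rf2, Rf1, Kb2, Ka2, Kb1.
Count: 19.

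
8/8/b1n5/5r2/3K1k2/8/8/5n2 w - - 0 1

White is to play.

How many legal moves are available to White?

1

White to move; king on d4.
In check: yes, from the black knight on c6.
Legal moves: Kc3.
Count: 1.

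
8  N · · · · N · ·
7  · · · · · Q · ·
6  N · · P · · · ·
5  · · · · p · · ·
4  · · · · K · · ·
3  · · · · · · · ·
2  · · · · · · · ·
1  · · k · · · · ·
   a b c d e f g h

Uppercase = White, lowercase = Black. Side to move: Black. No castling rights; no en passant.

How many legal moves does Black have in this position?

5

Black to move; king on c1.
In check: no.
Legal moves: Kd2, Kc2, Kb2, Kd1, Kb1.
Count: 5.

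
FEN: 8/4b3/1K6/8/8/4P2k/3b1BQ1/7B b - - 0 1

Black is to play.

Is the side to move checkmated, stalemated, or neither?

Black to move; black king on h3.
In check: yes, from the white queen on g2.
King squares — g2: attacked by Bh1; h2: attacked by Qg2; g3: attacked by Bf2; g4: attacked by Qg2; h4: attacked by Bf2.
Legal moves for Black: none.
In check with no legal moves → checkmate.

checkmate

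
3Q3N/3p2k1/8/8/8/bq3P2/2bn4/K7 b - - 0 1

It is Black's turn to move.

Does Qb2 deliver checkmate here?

yes

After Qb2: white king on a1; in check: yes, from the black queen on b2.
King squares — b1: attacked by Qb2; a2: attacked by Qb2; b2: attacked by Ba3.
White has no legal moves → checkmate.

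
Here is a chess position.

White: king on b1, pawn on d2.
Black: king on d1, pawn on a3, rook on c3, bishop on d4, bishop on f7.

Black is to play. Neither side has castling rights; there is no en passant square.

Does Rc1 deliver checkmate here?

yes

After Rc1: white king on b1; in check: yes, from the black rook on c1.
King squares — a1: attacked by Rc1; c1: attacked by Kd1; a2: attacked by Bf7; b2: attacked by Pa3; c2: attacked by Rc1.
White has no legal moves → checkmate.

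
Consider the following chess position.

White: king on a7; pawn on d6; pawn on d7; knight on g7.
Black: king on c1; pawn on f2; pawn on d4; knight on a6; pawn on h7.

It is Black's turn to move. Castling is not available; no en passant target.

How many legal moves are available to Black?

16

Black to move; king on c1.
In check: no.
Legal moves: Nb8, Nc7, Nc5, Nb4, Kd2, Kc2, Kb2, Kd1, Kb1, h6, d3, f1=Q, f1=R, f1=B, f1=N, h5.
Count: 16.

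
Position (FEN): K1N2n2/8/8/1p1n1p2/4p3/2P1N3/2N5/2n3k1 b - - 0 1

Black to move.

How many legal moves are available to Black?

21

Black to move; king on g1.
In check: no.
Legal moves: Nh7, Nd7, Ng6, Ne6, Ne7, Nc7+, Nf6, Nb6+, Nf4, Nb4, Nxe3, Nxc3, Kh2, Kf2, Kh1, Nd3, Nb3, Ne2, Na2, f4, b4.
Count: 21.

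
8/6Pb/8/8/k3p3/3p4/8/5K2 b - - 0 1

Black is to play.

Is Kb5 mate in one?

After Kb5: white king on f1; in check: no.
White is not in check, so this cannot be checkmate.

no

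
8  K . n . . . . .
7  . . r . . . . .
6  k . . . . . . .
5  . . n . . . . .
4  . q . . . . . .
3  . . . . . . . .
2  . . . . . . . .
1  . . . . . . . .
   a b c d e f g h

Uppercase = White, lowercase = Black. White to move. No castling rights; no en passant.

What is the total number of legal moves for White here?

0

White to move; king on a8.
In check: no.
Legal moves: none.
Count: 0.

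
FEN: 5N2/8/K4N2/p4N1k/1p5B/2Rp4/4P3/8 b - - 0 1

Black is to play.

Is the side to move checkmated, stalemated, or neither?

Black to move; black king on h5.
In check: yes, from the white knight on f6.
King squares — g4: attacked by Nf6; h4: attacked by Nf5; g5: attacked by Bh4; g6: attacked by Nf8; h6: attacked by Nf5.
Legal moves for Black: none.
In check with no legal moves → checkmate.

checkmate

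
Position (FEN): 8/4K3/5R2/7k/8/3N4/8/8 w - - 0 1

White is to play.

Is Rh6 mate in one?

no

After Rh6: black king on h5; in check: yes, from the white rook on h6.
Black has 3 legal replies: Kxh6, Kg5, Kg4.
In check but a legal move exists → not checkmate.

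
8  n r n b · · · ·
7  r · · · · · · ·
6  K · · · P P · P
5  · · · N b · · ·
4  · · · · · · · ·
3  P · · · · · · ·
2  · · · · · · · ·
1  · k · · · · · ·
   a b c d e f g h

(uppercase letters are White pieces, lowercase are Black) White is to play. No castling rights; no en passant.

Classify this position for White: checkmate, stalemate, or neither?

White to move; white king on a6.
In check: yes, from the black rook on a7.
King squares — a5: attacked by Ra7; b5: attacked by Rb8; b6: attacked by Na8; a7: attacked by Nc8; b7: attacked by Ra7.
Legal moves for White: none.
In check with no legal moves → checkmate.

checkmate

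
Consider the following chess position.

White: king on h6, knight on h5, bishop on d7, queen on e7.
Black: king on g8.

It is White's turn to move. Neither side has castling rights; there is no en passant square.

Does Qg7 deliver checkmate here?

yes

After Qg7: black king on g8; in check: yes, from the white queen on g7.
King squares — f7: attacked by Qg7; g7: attacked by Nh5; h7: attacked by Kh6; f8: attacked by Qg7; h8: attacked by Qg7.
Black has no legal moves → checkmate.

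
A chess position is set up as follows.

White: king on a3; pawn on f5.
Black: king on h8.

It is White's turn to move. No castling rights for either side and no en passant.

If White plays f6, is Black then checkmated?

no

After f6: black king on h8; in check: no.
Black is not in check, so this cannot be checkmate.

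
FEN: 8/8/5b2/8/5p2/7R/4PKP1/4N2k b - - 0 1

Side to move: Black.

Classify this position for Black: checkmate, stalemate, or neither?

checkmate

Black to move; black king on h1.
In check: yes, from the white rook on h3.
King squares — g1: attacked by Kf2; g2: attacked by Ne1; h2: attacked by Rh3.
Legal moves for Black: none.
In check with no legal moves → checkmate.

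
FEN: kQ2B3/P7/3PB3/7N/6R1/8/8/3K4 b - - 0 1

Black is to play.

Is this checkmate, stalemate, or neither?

Black to move; black king on a8.
In check: yes, from the white queen on b8.
King squares — a7: attacked by Qb8; b7: attacked by Qb8; b8: attacked by Pa7.
Legal moves for Black: none.
In check with no legal moves → checkmate.

checkmate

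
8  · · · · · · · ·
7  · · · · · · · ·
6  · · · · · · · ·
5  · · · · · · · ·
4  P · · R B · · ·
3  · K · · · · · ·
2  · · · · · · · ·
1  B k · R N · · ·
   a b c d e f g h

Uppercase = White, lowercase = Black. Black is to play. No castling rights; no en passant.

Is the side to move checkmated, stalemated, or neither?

Black to move; black king on b1.
In check: yes, from the white rook on d1 and the white bishop on e4.
King squares — a1: attacked by Rd1; c1: attacked by Rd1; a2: attacked by Kb3; b2: attacked by Ba1; c2: attacked by Ne1.
Legal moves for Black: none.
In check with no legal moves → checkmate.

checkmate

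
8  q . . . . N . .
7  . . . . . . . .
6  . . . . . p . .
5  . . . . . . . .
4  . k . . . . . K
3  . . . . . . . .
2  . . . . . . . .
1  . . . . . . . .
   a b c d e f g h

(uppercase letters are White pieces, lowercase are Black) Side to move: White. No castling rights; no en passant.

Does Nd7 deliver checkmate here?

no

After Nd7: black king on b4; in check: no.
Black is not in check, so this cannot be checkmate.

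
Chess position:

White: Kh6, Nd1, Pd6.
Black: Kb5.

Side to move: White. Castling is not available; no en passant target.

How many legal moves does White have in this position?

10

White to move; king on h6.
In check: no.
Legal moves: Kh7, Kg7, Kg6, Kh5, Kg5, Ne3, Nc3+, Nf2, Nb2, d7.
Count: 10.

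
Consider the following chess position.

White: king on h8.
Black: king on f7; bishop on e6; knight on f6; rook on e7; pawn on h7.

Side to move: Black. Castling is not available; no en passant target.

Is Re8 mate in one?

After Re8: white king on h8; in check: yes, from the black rook on e8.
King squares — g7: attacked by Kf7; h7: attacked by Nf6; g8: attacked by Nf6.
White has no legal moves → checkmate.

yes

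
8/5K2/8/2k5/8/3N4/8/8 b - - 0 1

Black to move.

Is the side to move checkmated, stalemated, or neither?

neither

Black to move; black king on c5.
In check: yes, from the white knight on d3.
King squares — b4: attacked by Nd3; c4: available; d4: available; b5: available; d5: available; b6: available; c6: available; d6: available.
Legal moves for Black: Kd6, Kc6, Kb6, Kd5, Kb5, Kd4, Kc4.
Black is in check but has 7 legal moves → neither.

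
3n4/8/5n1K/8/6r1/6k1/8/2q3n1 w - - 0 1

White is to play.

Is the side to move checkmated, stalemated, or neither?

checkmate

White to move; white king on h6.
In check: yes, from the black queen on c1.
King squares — g5: attacked by Qc1; h5: attacked by Nf6; g6: attacked by Rg4; g7: attacked by Rg4; h7: attacked by Nf6.
Legal moves for White: none.
In check with no legal moves → checkmate.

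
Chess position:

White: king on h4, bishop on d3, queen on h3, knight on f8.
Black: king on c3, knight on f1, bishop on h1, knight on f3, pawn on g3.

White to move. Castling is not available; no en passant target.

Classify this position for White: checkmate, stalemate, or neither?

White to move; white king on h4.
In check: yes, from the black knight on f3.
Legal moves for White: Kh5, Kg4.
White is in check but has 2 legal moves → neither.

neither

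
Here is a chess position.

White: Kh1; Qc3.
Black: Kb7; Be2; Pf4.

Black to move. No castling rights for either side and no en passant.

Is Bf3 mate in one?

After Bf3: white king on h1; in check: yes, from the black bishop on f3.
White has 3 legal replies: Kh2, Kg1, Qxf3+.
In check but a legal move exists → not checkmate.

no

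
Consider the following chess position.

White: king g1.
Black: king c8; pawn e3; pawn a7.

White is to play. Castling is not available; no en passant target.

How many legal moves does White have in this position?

4

White to move; king on g1.
In check: no.
Legal moves: Kh2, Kg2, Kh1, Kf1.
Count: 4.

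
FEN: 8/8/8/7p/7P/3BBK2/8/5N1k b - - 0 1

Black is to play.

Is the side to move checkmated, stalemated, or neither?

stalemate

Black to move; black king on h1.
In check: no.
King squares — g1: attacked by Be3; g2: attacked by Kf3; h2: attacked by Nf1.
Legal moves for Black: none.
Not in check and no legal moves → stalemate.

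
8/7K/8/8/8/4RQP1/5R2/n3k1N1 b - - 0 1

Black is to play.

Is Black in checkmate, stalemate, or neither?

Black to move; black king on e1.
In check: yes, from the white rook on e3.
King squares — d1: attacked by Qf3; f1: attacked by Rf2; d2: attacked by Rf2; e2: attacked by Ng1; f2: attacked by Qf3.
Legal moves for Black: none.
In check with no legal moves → checkmate.

checkmate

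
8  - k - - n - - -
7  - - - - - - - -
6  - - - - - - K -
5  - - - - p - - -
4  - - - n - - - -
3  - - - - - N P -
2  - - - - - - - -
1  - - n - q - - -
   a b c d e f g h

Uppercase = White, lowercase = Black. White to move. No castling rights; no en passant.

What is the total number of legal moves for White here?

14

White to move; king on g6.
In check: no.
Legal moves: Kh7, Kf7, Kh6, Kh5, Kg5, Ng5, Nxe5, Nh4, Nxd4, Nh2, Nd2, Ng1, Nxe1, g4.
Count: 14.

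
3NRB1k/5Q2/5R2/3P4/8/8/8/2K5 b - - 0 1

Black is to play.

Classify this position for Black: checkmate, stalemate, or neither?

stalemate

Black to move; black king on h8.
In check: no.
King squares — g7: attacked by Qf7; h7: attacked by Qf7; g8: attacked by Qf7.
Legal moves for Black: none.
Not in check and no legal moves → stalemate.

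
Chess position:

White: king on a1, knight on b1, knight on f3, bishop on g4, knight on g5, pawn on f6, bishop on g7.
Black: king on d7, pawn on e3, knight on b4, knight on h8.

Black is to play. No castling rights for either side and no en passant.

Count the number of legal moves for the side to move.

5

Black to move; king on d7.
In check: yes, from the white bishop on g4.
Legal moves: Ke8, Kd8, Kc7, Kd6, Kc6.
Count: 5.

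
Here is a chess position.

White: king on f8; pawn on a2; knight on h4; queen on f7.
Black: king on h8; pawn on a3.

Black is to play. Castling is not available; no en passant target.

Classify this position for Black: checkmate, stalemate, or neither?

stalemate

Black to move; black king on h8.
In check: no.
King squares — g7: attacked by Qf7; h7: attacked by Qf7; g8: attacked by Qf7.
Legal moves for Black: none.
Not in check and no legal moves → stalemate.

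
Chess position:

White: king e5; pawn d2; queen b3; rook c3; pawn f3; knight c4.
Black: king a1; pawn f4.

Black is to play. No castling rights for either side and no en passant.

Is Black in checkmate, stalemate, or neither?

stalemate

Black to move; black king on a1.
In check: no.
King squares — b1: attacked by Qb3; a2: attacked by Qb3; b2: attacked by Qb3.
Legal moves for Black: none.
Not in check and no legal moves → stalemate.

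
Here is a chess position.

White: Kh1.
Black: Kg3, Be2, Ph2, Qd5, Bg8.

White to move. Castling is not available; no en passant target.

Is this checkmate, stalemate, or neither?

White to move; white king on h1.
In check: yes, from the black queen on d5.
King squares — g1: attacked by Ph2; g2: attacked by Kg3; h2: attacked by Kg3.
Legal moves for White: none.
In check with no legal moves → checkmate.

checkmate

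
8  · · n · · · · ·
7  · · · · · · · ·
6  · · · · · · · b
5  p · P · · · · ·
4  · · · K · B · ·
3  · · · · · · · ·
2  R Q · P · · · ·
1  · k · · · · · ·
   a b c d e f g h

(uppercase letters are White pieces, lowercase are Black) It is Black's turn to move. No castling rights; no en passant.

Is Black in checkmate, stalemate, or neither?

Black to move; black king on b1.
In check: yes, from the white queen on b2.
King squares — a1: attacked by Ra2; c1: attacked by Qb2; a2: attacked by Qb2; b2: attacked by Ra2; c2: attacked by Qb2.
Legal moves for Black: none.
In check with no legal moves → checkmate.

checkmate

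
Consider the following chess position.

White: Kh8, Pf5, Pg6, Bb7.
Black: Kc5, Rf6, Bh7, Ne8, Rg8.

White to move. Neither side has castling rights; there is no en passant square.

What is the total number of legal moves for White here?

White to move; king on h8.
In check: yes, from the black rook on g8.
Legal moves: Kxh7.
Count: 1.

1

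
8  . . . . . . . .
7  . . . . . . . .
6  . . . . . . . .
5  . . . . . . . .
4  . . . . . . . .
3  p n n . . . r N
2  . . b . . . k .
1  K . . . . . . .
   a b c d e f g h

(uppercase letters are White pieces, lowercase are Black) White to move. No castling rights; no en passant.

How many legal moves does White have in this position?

0

White to move; king on a1.
In check: yes, from the black knight on b3.
Legal moves: none.
Count: 0.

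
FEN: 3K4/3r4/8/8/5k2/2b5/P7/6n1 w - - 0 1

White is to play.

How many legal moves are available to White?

White to move; king on d8.
In check: yes, from the black rook on d7.
Legal moves: Ke8, Kc8, Kxd7.
Count: 3.

3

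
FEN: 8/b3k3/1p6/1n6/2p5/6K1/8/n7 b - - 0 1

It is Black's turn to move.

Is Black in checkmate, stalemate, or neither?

neither

Black to move; black king on e7.
In check: no.
Legal moves for Black: Kf8, Ke8, Kd8, Kf7, Kd7, Kf6, Ke6, Kd6, Bb8+, Nc7, Nd6, Nd4, Nc3, Na3, Nb3, Nc2, c3.
Black has 17 legal moves and is not in check → neither.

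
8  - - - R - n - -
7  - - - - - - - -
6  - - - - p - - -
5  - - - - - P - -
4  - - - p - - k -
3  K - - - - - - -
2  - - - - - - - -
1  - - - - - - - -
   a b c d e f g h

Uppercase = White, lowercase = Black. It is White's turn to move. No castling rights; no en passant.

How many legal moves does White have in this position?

16

White to move; king on a3.
In check: no.
Legal moves: Rxf8, Re8, Rc8, Rb8, Ra8, Rd7, Rd6, Rd5, Rxd4+, Kb4, Ka4, Kb3, Kb2, Ka2, fxe6, f6.
Count: 16.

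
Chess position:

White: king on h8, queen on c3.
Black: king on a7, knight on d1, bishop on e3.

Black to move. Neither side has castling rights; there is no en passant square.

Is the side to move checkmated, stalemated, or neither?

neither

Black to move; black king on a7.
In check: no.
Legal moves for Black: Kb8, Ka8, Kb7, Kb6, Ka6, Bh6, Bb6, Bg5, Bc5, Bf4, Bd4+, Bf2, Bd2, Bg1, Bc1, Nxc3, Nf2, Nb2.
Black has 18 legal moves and is not in check → neither.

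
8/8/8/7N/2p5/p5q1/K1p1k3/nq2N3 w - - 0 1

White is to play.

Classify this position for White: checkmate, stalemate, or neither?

checkmate

White to move; white king on a2.
In check: yes, from the black queen on b1.
King squares — a1: attacked by Qb1; b1: attacked by Pc2; b2: attacked by Qb1; a3: attacked by Qg3; b3: attacked by Na1.
Legal moves for White: none.
In check with no legal moves → checkmate.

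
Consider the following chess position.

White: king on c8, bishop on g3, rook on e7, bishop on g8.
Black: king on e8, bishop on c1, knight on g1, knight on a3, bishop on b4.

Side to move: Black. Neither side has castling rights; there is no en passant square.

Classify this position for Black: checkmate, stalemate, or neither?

neither

Black to move; black king on e8.
In check: yes, from the white rook on e7.
King squares — d7: attacked by Re7; e7: available; f7: attacked by Re7; d8: attacked by Kc8; f8: available.
Legal moves for Black: Kf8, Kxe7, Bxe7.
Black is in check but has 3 legal moves → neither.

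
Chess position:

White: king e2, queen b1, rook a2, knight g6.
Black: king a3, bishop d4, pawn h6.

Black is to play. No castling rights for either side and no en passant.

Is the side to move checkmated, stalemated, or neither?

Black to move; black king on a3.
In check: yes, from the white rook on a2.
King squares — a2: attacked by Qb1; b2: attacked by Qb1; b3: attacked by Qb1; a4: attacked by Ra2; b4: attacked by Qb1.
Legal moves for Black: none.
In check with no legal moves → checkmate.

checkmate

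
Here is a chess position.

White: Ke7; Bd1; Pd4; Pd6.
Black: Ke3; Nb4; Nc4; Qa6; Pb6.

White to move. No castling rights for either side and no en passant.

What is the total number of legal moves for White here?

White to move; king on e7.
In check: no.
Legal moves: Kf8, Ke8, Kd8, Kf7, Kd7, Kf6, Ke6, Bh5, Bg4, Ba4, Bf3, Bb3, Be2, Bc2, d7, d5.
Count: 16.

16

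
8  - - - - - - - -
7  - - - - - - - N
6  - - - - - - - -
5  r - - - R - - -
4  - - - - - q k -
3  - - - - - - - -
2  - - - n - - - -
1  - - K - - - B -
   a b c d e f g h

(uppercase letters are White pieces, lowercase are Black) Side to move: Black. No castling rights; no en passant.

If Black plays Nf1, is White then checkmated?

After Nf1: white king on c1; in check: yes, from the black queen on f4.
White has 6 legal replies: Kc2, Kb2, Kd1, Kb1, Re3, Be3.
In check but a legal move exists → not checkmate.

no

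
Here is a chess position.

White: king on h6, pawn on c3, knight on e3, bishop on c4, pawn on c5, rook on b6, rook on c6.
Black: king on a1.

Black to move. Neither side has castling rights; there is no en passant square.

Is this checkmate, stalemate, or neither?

Black to move; black king on a1.
In check: no.
King squares — b1: attacked by Rb6; a2: attacked by Bc4; b2: attacked by Rb6.
Legal moves for Black: none.
Not in check and no legal moves → stalemate.

stalemate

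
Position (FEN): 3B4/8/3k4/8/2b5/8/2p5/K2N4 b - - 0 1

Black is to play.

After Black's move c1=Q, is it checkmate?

yes

After c1=Q: white king on a1; in check: yes, from the black queen on c1.
King squares — b1: attacked by Qc1; a2: attacked by Bc4; b2: attacked by Qc1.
White has no legal moves → checkmate.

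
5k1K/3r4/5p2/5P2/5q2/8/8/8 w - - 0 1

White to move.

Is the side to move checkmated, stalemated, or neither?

stalemate

White to move; white king on h8.
In check: no.
King squares — g7: attacked by Rd7; h7: attacked by Rd7; g8: attacked by Kf8.
Legal moves for White: none.
Not in check and no legal moves → stalemate.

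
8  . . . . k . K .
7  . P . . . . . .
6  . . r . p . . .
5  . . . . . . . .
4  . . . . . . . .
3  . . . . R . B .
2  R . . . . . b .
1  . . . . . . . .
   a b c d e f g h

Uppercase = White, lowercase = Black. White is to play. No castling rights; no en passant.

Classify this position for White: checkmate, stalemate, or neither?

neither

White to move; white king on g8.
In check: no.
Legal moves for White include: Kh8, Kh7, Kg7, Bb8, Bc7, Bd6, Be5, Bh4, Bf4, Bh2, Bf2, Be1, Rxe6+, Re5, Re4, Rf3, Rd3, Rc3, ... (list truncated; more exist).
White has legal moves and is not in check → neither.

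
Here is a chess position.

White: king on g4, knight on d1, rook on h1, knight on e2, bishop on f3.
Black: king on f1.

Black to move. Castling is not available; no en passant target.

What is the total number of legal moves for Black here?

Black to move; king on f1.
In check: yes, from the white rook on h1.
Legal moves: none.
Count: 0.

0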